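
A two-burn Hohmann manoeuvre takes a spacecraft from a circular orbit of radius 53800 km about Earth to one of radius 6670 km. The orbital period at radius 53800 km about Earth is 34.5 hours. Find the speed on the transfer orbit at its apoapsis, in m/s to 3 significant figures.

v = 1280 m/s

From Kepler's third law T² = 4π²r³/μ at r = 53800 km, T = 34.5 hours = 34.5 × 3600 s = 1.242×10^5 s: μ = 4π²r³/T² = 3.98532×10^5 km³/s².
Semi-major axis of the transfer orbit: a_t = (53800 + 6670)/2 = 30235 km.
At apoapsis, r = 53800 km.
From the vis-viva equation, v = √[μ(2/r − 1/a_t)] = 1.278 km/s.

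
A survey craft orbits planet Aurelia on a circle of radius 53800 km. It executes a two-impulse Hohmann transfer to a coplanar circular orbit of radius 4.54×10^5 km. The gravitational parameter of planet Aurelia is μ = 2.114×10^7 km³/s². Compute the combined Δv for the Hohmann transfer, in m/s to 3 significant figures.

Transfer-ellipse semi-major axis a_t = (r₁ + r₂)/2 = (53800 + 4.540×10^5)/2 = 2.539×10^5 km.
Circular speed at r₁: v₁ = √(μ/r₁) = √(2.114×10^7/53800) = 19.823 km/s.
Transfer-orbit speed at r₁ (vis-viva equation): v_p = √[μ(2/r₁ − 1/a_t)] = 26.507 km/s.
First burn Δv₁ = |v_p − v₁| = 6.684 km/s.
At r₂, v₂ = √(μ/r₂) = 6.824 km/s.
Transfer-orbit speed at r₂: v_a = √[μ(2/r₂ − 1/a_t)] = 3.141 km/s.
Second burn Δv₂ = |v₂ − v_a| = 3.683 km/s.
Total Δv = Δv₁ + Δv₂ = 10.37 km/s.

Δv = 10400 m/s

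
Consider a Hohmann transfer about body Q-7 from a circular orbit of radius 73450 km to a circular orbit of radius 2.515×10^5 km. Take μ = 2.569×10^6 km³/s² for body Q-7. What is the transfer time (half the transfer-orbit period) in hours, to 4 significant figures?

Semi-major axis of the transfer orbit: a_t = (73450 + 2.515×10^5)/2 = 1.62475×10^5 km.
By Kepler's third law the transfer-orbit period is T = 2π√(a_t³/μ), so t = T/2 = 1.2837×10^5 s.
Converting: 1.2837×10^5 s ÷ 3600 s/hour = 35.66 hours.

t = 35.66 hours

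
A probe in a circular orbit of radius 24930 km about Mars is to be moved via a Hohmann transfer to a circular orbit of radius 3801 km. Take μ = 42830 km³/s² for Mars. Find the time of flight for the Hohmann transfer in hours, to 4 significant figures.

t = 7.260 hours

Transfer-ellipse semi-major axis a_t = (r₁ + r₂)/2 = (24930 + 3801)/2 = 14365.5 km.
Transfer time t = π√(a_t³/μ) = π√((14365.5)³ / 42830) = 26137 s.
Converting: 26137 s ÷ 3600 s/hour = 7.260 hours.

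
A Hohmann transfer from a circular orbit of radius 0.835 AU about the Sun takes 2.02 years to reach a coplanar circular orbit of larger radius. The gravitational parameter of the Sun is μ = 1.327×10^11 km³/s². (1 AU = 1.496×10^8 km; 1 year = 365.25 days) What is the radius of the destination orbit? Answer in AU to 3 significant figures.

In km: r₁ = 0.835 × 1.496×10^8 = 1.24916×10^8 km.
Transfer time t = 2.02 years × 365.25 × 86400 s = 6.3746352×10^7 s, and t = π√(a_t³/μ).
So a_t = (μ t²/π²)^(1/3) = (1.327×10^11 × (6.3746352×10^7)² / π²)^(1/3) = 3.7946×10^8 km.
Since a_t = (r₁ + r₂)/2, r₂ = 2a_t − r₁ = 2×3.7946×10^8 − 1.24916×10^8 = 6.34004×10^8 km.
In AU: r₂ = 6.34004×10^8 / 1.496×10^8 = 4.24 AU.

r₂ = 4.24 AU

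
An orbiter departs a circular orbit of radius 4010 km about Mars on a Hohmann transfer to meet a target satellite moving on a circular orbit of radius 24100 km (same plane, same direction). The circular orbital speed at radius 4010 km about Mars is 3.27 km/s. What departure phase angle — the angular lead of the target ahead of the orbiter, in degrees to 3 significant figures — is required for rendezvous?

φ = 99.8°

From the circular-orbit relation v² = μ/r at r = 4010 km: μ = v²r = (3.27)² × 4010 = 42878.5 km³/s².
The Hohmann ellipse has a_t = (r₁ + r₂)/2 = 14055 km.
Transfer time t = π√(a_t³/μ) = 25280 s.
The target's mean motion on its circular orbit is ω₂ = √(μ/r₂³) = 5.535×10^-5 rad/s.
Angle swept by the target during transfer: ω₂·t = 1.3992 rad = 80.17°.
The orbiter traverses 180° on the transfer ellipse, so the target must lead by 180° − 80.17° = 99.8°.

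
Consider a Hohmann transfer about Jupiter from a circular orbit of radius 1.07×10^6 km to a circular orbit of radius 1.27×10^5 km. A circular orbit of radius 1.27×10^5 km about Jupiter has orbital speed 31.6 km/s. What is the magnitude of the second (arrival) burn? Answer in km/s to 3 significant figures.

From the circular-orbit relation v² = μ/r at r = 1.27×10^5 km: μ = v²r = (31.6)² × 1.27×10^5 = 1.26817×10^8 km³/s².
The Hohmann ellipse has a_t = (r₁ + r₂)/2 = 5.985×10^5 km.
On the circular orbit at r = 1.270×10^5 km, v_c = √(μ/r) = 31.60 km/s.
Vis-viva on the transfer ellipse at r = 1.270×10^5 km gives v_t = √[μ(2/r − 1/a_t)] = 42.25 km/s.
Δv₂ = |v_t − v_c| = |42.25 − 31.60| = 10.65 km/s.

Δv₂ = 10.7 km/s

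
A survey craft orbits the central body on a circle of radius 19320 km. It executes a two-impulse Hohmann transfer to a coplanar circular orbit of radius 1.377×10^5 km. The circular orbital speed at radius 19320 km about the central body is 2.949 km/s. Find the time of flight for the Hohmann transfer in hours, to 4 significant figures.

t = 46.83 hours

From the circular-orbit relation v² = μ/r at r = 19320 km: μ = v²r = (2.949)² × 19320 = 1.68018×10^5 km³/s².
Semi-major axis of the transfer orbit: a_t = (19320 + 1.377×10^5)/2 = 78510 km.
Half the transfer-orbit period gives t = π√(a_t³/μ) = 1.686×10^5 s.
Converting: 1.686×10^5 s ÷ 3600 s/hour = 46.83 hours.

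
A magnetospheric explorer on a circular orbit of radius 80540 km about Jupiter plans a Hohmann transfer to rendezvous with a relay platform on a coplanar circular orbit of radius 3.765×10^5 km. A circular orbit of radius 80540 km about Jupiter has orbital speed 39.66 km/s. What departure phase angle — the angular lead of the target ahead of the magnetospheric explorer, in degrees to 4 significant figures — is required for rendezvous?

φ = 94.88°

From the circular-orbit relation v² = μ/r at r = 80540 km: μ = v²r = (39.66)² × 80540 = 1.26683×10^8 km³/s².
Semi-major axis of the transfer orbit: a_t = (80540 + 3.765×10^5)/2 = 2.2852×10^5 km.
The half-period of the transfer ellipse is t = π√(a_t³/μ) = 30491.4 s.
The target's mean motion on its circular orbit is ω₂ = √(μ/r₂³) = 4.87204×10^-5 rad/s.
Angle swept by the target during transfer: ω₂·t = 1.4856 rad = 85.12°.
The magnetospheric explorer traverses 180° on the transfer ellipse, so the target must lead by 180° − 85.12° = 94.88°.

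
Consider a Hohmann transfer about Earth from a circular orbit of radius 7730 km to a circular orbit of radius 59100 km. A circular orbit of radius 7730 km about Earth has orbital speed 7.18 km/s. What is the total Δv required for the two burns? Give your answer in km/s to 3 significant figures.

Δv = 3.72 km/s

From the circular-orbit relation v² = μ/r at r = 7730 km: μ = v²r = (7.18)² × 7730 = 3.98500×10^5 km³/s².
Transfer-ellipse semi-major axis a_t = (r₁ + r₂)/2 = (7730 + 59100)/2 = 33415 km.
At r₁ the circular-orbit speed is v₁ = √(μ/r₁) = 7.180 km/s.
Transfer-orbit speed at r₁ (vis-viva): v_p = √[μ(2/r₁ − 1/a_t)] = 9.549 km/s.
First burn Δv₁ = |v_p − v₁| = 2.369 km/s.
Circular speed at r₂: v₂ = √(μ/r₂) = 2.597 km/s.
Transfer-orbit speed at r₂: v_a = √[μ(2/r₂ − 1/a_t)] = 1.249 km/s.
Second burn Δv₂ = |v₂ − v_a| = 1.348 km/s.
Total Δv = Δv₁ + Δv₂ = 3.717 km/s.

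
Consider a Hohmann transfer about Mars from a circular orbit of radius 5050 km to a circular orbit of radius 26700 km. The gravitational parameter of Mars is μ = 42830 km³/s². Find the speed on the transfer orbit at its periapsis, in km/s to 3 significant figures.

The Hohmann ellipse has a_t = (r₁ + r₂)/2 = 15875 km.
The periapsis of the transfer ellipse is at r = 5050 km.
From the vis-viva equation, v = √[μ(2/r − 1/a_t)] = 3.777 km/s.

v = 3.78 km/s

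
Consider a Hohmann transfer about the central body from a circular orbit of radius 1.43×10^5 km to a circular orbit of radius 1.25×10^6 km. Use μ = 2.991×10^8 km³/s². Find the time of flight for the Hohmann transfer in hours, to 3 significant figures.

Transfer-ellipse semi-major axis a_t = (r₁ + r₂)/2 = (1.430×10^5 + 1.250×10^6)/2 = 6.965×10^5 km.
Half the transfer-orbit period gives t = π√(a_t³/μ) = 1.056×10^5 s.
Converting: 1.056×10^5 s ÷ 3600 s/hour = 29.3 hours.

t = 29.3 hours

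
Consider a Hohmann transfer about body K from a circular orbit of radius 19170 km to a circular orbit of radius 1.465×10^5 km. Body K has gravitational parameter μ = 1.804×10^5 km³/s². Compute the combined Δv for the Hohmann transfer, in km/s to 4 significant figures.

Δv = 1.588 km/s

The Hohmann ellipse has a_t = (r₁ + r₂)/2 = 82835 km.
At r₁ the circular-orbit speed is v₁ = √(μ/r₁) = 3.068 km/s.
Transfer-orbit speed at r₁ (vis-viva equation): v_p = √[μ(2/r₁ − 1/a_t)] = 4.080 km/s.
First burn Δv₁ = |v_p − v₁| = 1.012 km/s.
At r₂, v₂ = √(μ/r₂) = 1.1097 km/s.
Transfer-orbit speed at r₂: v_a = √[μ(2/r₂ − 1/a_t)] = 0.53383 km/s.
Second burn Δv₂ = |v₂ − v_a| = 0.5759 km/s.
Total Δv = Δv₁ + Δv₂ = 1.588 km/s.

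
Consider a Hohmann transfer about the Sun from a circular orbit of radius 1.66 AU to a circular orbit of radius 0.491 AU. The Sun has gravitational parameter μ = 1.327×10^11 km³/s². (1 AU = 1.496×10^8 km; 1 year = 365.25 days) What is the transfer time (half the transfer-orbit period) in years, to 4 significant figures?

In km: r₁ = 1.66 × 1.496×10^8 = 2.48336×10^8 km; r₂ = 0.491 × 1.496×10^8 = 7.34536×10^7 km.
Transfer-ellipse semi-major axis a_t = (r₁ + r₂)/2 = (2.48336×10^8 + 7.34536×10^7)/2 = 1.608948×10^8 km.
Transfer time t = π√(a_t³/μ) = π√((1.608948×10^8)³ / 1.327×10^11) = 1.760×10^7 s.
Converting: 1.760×10^7 s ÷ 3.15576×10^7 s/year (365.25 × 86400) = 0.5577 years.

t = 0.5577 years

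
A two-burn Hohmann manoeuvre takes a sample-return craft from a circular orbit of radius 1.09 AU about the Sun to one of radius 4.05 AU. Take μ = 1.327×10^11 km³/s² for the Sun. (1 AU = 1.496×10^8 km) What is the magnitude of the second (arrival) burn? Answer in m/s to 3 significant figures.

In km: r₁ = 1.09 × 1.496×10^8 = 1.63064×10^8 km; r₂ = 4.05 × 1.496×10^8 = 6.0588×10^8 km.
Transfer-ellipse semi-major axis a_t = (r₁ + r₂)/2 = (1.63064×10^8 + 6.0588×10^8)/2 = 3.84472×10^8 km.
On the circular orbit at r = 6.0588×10^8 km, v_c = √(μ/r) = 14.799 km/s.
Transfer-orbit speed at the same r (vis-viva, a = a_t): v_t = √[μ(2/r − 1/a_t)] = 9.6380 km/s.
Δv₂ = |v_t − v_c| = |9.6380 − 14.799| = 5.161 km/s.

Δv₂ = 5160 m/s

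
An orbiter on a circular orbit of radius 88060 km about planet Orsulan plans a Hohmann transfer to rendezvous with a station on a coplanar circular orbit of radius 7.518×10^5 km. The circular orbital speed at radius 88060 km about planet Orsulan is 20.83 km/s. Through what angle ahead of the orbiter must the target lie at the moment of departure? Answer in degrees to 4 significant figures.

φ = 104.9°

From the circular-orbit relation v² = μ/r at r = 88060 km: μ = v²r = (20.83)² × 88060 = 3.82083×10^7 km³/s².
Transfer-ellipse semi-major axis a_t = (r₁ + r₂)/2 = (88060 + 7.518×10^5)/2 = 4.1993×10^5 km.
Transfer time t = π√(a_t³/μ) = 1.383×10^5 s.
The target's mean motion on its circular orbit is ω₂ = √(μ/r₂³) = 9.483×10^-6 rad/s.
Angle swept by the target during transfer: ω₂·t = 1.3115 rad = 75.14°.
Arrival is 180° from departure on the ellipse, so φ = 180° − 75.14° = 104.9°.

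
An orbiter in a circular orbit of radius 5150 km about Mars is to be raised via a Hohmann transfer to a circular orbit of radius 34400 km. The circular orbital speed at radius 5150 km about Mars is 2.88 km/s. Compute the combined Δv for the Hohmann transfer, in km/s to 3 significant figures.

Δv = 1.46 km/s

From the circular-orbit relation v² = μ/r at r = 5150 km: μ = v²r = (2.88)² × 5150 = 42716.2 km³/s².
Semi-major axis of the transfer orbit: a_t = (5150 + 34400)/2 = 19775 km.
Circular speed at r₁: v₁ = √(μ/r₁) = √(42716.2/5150) = 2.8800 km/s.
On the transfer ellipse at r₁, vis-viva gives v_p = √[μ(2/r₁ − 1/a_t)] = 3.7985 km/s.
First burn Δv₁ = |v_p − v₁| = 0.9185 km/s.
Circular speed at r₂: v₂ = √(μ/r₂) = 1.11434 km/s.
Transfer-orbit speed at r₂: v_a = √[μ(2/r₂ − 1/a_t)] = 0.568673 km/s.
Second burn Δv₂ = |v₂ − v_a| = 0.5457 km/s.
Δv = Δv₁ + Δv₂ = 0.9185 + 0.5457 = 1.464 km/s.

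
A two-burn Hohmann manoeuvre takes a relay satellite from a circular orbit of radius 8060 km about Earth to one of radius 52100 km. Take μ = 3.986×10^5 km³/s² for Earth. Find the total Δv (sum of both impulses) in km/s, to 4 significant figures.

Δv = 3.557 km/s

Transfer-ellipse semi-major axis a_t = (r₁ + r₂)/2 = (8060 + 52100)/2 = 30080 km.
Circular speed at r₁: v₁ = √(μ/r₁) = √(3.986×10^5/8060) = 7.032 km/s.
On the transfer ellipse at r₁, vis-viva equation gives v_p = √[μ(2/r₁ − 1/a_t)] = 9.255 km/s.
First burn Δv₁ = |v_p − v₁| = 2.223 km/s.
Circular speed at r₂: v₂ = √(μ/r₂) = 2.766 km/s.
Transfer-orbit speed at r₂: v_a = √[μ(2/r₂ − 1/a_t)] = 1.432 km/s.
Second burn Δv₂ = |v₂ − v_a| = 1.334 km/s.
Δv = Δv₁ + Δv₂ = 2.223 + 1.334 = 3.557 km/s.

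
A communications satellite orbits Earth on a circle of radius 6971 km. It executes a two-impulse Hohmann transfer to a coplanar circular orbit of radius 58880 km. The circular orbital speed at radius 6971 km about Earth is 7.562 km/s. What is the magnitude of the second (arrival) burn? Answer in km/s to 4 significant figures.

From the circular-orbit relation v² = μ/r at r = 6971 km: μ = v²r = (7.562)² × 6971 = 3.98629×10^5 km³/s².
Transfer-ellipse semi-major axis a_t = (r₁ + r₂)/2 = (6971 + 58880)/2 = 32925.5 km.
On the circular orbit at r = 58880 km, v_c = √(μ/r) = 2.602 km/s.
Vis-viva on the transfer ellipse at r = 58880 km gives v_t = √[μ(2/r − 1/a_t)] = 1.197 km/s.
Δv₂ = |v_t − v_c| = |1.197 − 2.602| = 1.405 km/s.

Δv₂ = 1.405 km/s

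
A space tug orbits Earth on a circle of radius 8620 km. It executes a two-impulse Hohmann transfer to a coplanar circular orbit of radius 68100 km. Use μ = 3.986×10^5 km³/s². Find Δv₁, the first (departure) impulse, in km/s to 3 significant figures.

The Hohmann ellipse has a_t = (r₁ + r₂)/2 = 38360 km.
Circular speed at r = 8620 km: v_c = √(μ/r) = 6.800 km/s.
Vis-viva on the transfer ellipse at r = 8620 km gives v_t = √[μ(2/r − 1/a_t)] = 9.060 km/s.
Δv₁ = |v_t − v_c| = |9.060 − 6.800| = 2.260 km/s.

Δv₁ = 2.26 km/s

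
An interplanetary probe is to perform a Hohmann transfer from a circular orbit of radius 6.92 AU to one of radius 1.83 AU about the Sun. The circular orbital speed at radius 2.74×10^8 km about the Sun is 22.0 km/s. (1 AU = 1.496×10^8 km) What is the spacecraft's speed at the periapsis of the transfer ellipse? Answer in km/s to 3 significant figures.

v = 27.7 km/s

From the circular-orbit relation v² = μ/r at r = 2.74×10^8 km: μ = v²r = (22.0)² × 2.74×10^8 = 1.32616×10^11 km³/s².
In km: r₁ = 6.92 × 1.496×10^8 = 1.035232×10^9 km; r₂ = 1.83 × 1.496×10^8 = 2.73768×10^8 km.
Semi-major axis of the transfer orbit: a_t = (1.035232×10^9 + 2.73768×10^8)/2 = 6.545×10^8 km.
The periapsis of the transfer ellipse is at r = 2.73768×10^8 km.
Vis-viva: v = √[μ(2/r − 1/a_t)] = √[1.32616×10^11 × (2/2.73768×10^8 − 1/6.545×10^8)] = 27.68 km/s.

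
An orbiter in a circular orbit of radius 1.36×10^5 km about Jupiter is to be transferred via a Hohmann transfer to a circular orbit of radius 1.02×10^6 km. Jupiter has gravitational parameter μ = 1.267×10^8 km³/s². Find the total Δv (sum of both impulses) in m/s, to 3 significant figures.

The Hohmann ellipse has a_t = (r₁ + r₂)/2 = 5.780×10^5 km.
Circular speed at r₁: v₁ = √(μ/r₁) = √(1.267×10^8/1.360×10^5) = 30.5224 km/s.
On the transfer ellipse at r₁, v² = μ(2/r − 1/a) gives v_p = √[μ(2/r₁ − 1/a_t)] = 40.5467 km/s.
First burn Δv₁ = |v_p − v₁| = 10.02 km/s.
Circular speed at r₂: v₂ = √(μ/r₂) = 11.145 km/s.
Transfer-orbit speed at r₂: v_a = √[μ(2/r₂ − 1/a_t)] = 5.4062 km/s.
Second burn Δv₂ = |v₂ − v_a| = 5.739 km/s.
Total Δv = Δv₁ + Δv₂ = 15.76 km/s.

Δv = 15800 m/s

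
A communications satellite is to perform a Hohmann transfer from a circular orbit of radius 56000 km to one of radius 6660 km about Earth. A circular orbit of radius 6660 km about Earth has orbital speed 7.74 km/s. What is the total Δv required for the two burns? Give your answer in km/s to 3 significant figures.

Δv = 4.05 km/s

From the circular-orbit relation v² = μ/r at r = 6660 km: μ = v²r = (7.74)² × 6660 = 3.98985×10^5 km³/s².
The Hohmann ellipse has a_t = (r₁ + r₂)/2 = 31330 km.
At r₁ the circular-orbit speed is v₁ = √(μ/r₁) = 2.66922 km/s.
On the transfer ellipse at r₁, v² = μ(2/r − 1/a) gives v_a = √[μ(2/r₁ − 1/a_t)] = 1.23067 km/s.
First burn Δv₁ = |v_a − v₁| = 1.439 km/s.
At r₂, v₂ = √(μ/r₂) = 7.7400 km/s.
Transfer-orbit speed at r₂: v_p = √[μ(2/r₂ − 1/a_t)] = 10.348 km/s.
Second burn Δv₂ = |v₂ − v_p| = 2.608 km/s.
Total Δv = Δv₁ + Δv₂ = 4.047 km/s.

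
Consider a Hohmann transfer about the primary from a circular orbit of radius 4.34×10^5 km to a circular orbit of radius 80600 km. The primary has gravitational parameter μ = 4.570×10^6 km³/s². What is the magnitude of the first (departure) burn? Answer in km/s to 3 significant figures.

Δv₁ = 1.43 km/s

Semi-major axis of the transfer orbit: a_t = (4.340×10^5 + 80600)/2 = 2.573×10^5 km.
Circular speed at r = 4.340×10^5 km: v_c = √(μ/r) = 3.245 km/s.
Transfer-orbit speed at the same r (vis-viva, a = a_t): v_t = √[μ(2/r − 1/a_t)] = 1.816 km/s.
Δv₁ = |v_t − v_c| = |1.816 − 3.245| = 1.429 km/s.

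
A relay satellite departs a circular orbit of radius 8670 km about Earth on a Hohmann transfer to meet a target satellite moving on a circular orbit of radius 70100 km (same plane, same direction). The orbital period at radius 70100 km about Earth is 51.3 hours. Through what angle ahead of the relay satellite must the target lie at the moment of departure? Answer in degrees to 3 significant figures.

φ = 104°

From Kepler's third law T² = 4π²r³/μ at r = 70100 km, T = 51.3 hours = 51.3 × 3600 s = 1.8468×10^5 s: μ = 4π²r³/T² = 3.98726×10^5 km³/s².
Semi-major axis of the transfer orbit: a_t = (8670 + 70100)/2 = 39385 km.
The half-period of the transfer ellipse is t = π√(a_t³/μ) = 38890 s.
The target's mean motion on its circular orbit is ω₂ = √(μ/r₂³) = 3.402×10^-5 rad/s.
Angle swept by the target during transfer: ω₂·t = 1.323 rad = 75.80°.
The relay satellite traverses 180° on the transfer ellipse, so the target must lead by 180° − 75.80° = 104°.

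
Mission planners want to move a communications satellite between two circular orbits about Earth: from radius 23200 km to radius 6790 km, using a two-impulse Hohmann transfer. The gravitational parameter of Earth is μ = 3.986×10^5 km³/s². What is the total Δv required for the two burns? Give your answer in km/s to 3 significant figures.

Transfer-ellipse semi-major axis a_t = (r₁ + r₂)/2 = (23200 + 6790)/2 = 14995 km.
At r₁ the circular-orbit speed is v₁ = √(μ/r₁) = 4.145 km/s.
Transfer-orbit speed at r₁ (vis-viva): v_a = √[μ(2/r₁ − 1/a_t)] = 2.789 km/s.
First burn Δv₁ = |v_a − v₁| = 1.356 km/s.
Circular speed at r₂: v₂ = √(μ/r₂) = 7.662 km/s.
Transfer-orbit speed at r₂: v_p = √[μ(2/r₂ − 1/a_t)] = 9.530 km/s.
Second burn Δv₂ = |v₂ − v_p| = 1.868 km/s.
Total Δv = Δv₁ + Δv₂ = 3.224 km/s.

Δv = 3.22 km/s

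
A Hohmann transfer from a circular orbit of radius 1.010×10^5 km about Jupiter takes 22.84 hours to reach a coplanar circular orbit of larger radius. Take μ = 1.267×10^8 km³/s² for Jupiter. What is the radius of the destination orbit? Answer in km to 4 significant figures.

r₂ = 7.845×10^5 km

Transfer time t = 22.84 hours = 82224 s, and t = π√(a_t³/μ).
So a_t = (μ t²/π²)^(1/3) = (1.267×10^8 × (82224)² / π²)^(1/3) = 4.4275×10^5 km.
Since a_t = (r₁ + r₂)/2, r₂ = 2a_t − r₁ = 2×4.4275×10^5 − 1.010×10^5 = 7.845×10^5 km.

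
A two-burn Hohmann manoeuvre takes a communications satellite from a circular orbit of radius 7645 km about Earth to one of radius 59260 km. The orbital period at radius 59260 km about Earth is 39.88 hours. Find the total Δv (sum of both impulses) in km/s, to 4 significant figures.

From Kepler's third law T² = 4π²r³/μ at r = 59260 km, T = 39.88 hours = 39.88 × 3600 s = 1.43568×10^5 s: μ = 4π²r³/T² = 3.98593×10^5 km³/s².
The Hohmann ellipse has a_t = (r₁ + r₂)/2 = 33452.5 km.
At r₁ the circular-orbit speed is v₁ = √(μ/r₁) = 7.22064 km/s.
Transfer-orbit speed at r₁ (v² = μ(2/r − 1/a)): v_p = √[μ(2/r₁ − 1/a_t)] = 9.61042 km/s.
First burn Δv₁ = |v_p − v₁| = 2.38978 km/s.
Circular speed at r₂: v₂ = √(μ/r₂) = 2.59349 km/s.
Transfer-orbit speed at r₂: v_a = √[μ(2/r₂ − 1/a_t)] = 1.23982 km/s.
Second burn Δv₂ = |v₂ − v_a| = 1.35367 km/s.
Δv = Δv₁ + Δv₂ = 2.38978 + 1.35367 = 3.743 km/s.

Δv = 3.743 km/s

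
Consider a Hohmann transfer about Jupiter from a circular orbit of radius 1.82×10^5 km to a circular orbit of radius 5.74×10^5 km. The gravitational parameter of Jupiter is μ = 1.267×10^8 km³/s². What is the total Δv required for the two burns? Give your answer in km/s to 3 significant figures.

Δv = 10.7 km/s

Transfer-ellipse semi-major axis a_t = (r₁ + r₂)/2 = (1.820×10^5 + 5.740×10^5)/2 = 3.780×10^5 km.
Circular speed at r₁: v₁ = √(μ/r₁) = √(1.267×10^8/1.820×10^5) = 26.3847 km/s.
Transfer-orbit speed at r₁ (vis-viva equation): v_p = √[μ(2/r₁ − 1/a_t)] = 32.5134 km/s.
First burn Δv₁ = |v_p − v₁| = 6.129 km/s.
Circular speed at r₂: v₂ = √(μ/r₂) = 14.857 km/s.
Transfer-orbit speed at r₂: v_a = √[μ(2/r₂ − 1/a_t)] = 10.309 km/s.
Second burn Δv₂ = |v₂ − v_a| = 4.548 km/s.
Δv = Δv₁ + Δv₂ = 6.129 + 4.548 = 10.68 km/s.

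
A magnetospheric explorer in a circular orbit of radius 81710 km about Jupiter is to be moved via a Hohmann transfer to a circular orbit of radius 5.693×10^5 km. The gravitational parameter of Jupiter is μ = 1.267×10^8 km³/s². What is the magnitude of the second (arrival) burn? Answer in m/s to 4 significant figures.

Δv₂ = 7444 m/s

Semi-major axis of the transfer orbit: a_t = (81710 + 5.693×10^5)/2 = 3.25505×10^5 km.
Circular speed at r = 5.693×10^5 km: v_c = √(μ/r) = 14.918 km/s.
Transfer-orbit speed at the same r (vis-viva, a = a_t): v_t = √[μ(2/r − 1/a_t)] = 7.4744 km/s.
Δv₂ = |v_t − v_c| = |7.4744 − 14.918| = 7.444 km/s.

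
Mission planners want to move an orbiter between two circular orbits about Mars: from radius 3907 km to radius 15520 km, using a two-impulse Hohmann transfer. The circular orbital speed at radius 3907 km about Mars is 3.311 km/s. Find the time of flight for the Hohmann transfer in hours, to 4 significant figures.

From the circular-orbit relation v² = μ/r at r = 3907 km: μ = v²r = (3.311)² × 3907 = 42831.4 km³/s².
The Hohmann ellipse has a_t = (r₁ + r₂)/2 = 9713.5 km.
By Kepler's third law the transfer-orbit period is T = 2π√(a_t³/μ), so t = T/2 = 14532 s.
Converting: 14532 s ÷ 3600 s/hour = 4.037 hours.

t = 4.037 hours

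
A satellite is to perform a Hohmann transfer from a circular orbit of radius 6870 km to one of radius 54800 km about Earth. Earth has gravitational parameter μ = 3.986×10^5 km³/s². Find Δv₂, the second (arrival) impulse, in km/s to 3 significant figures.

Δv₂ = 1.42 km/s

Transfer-ellipse semi-major axis a_t = (r₁ + r₂)/2 = (6870 + 54800)/2 = 30835 km.
On the circular orbit at r = 54800 km, v_c = √(μ/r) = 2.697 km/s.
Transfer-orbit speed at the same r (vis-viva, a = a_t): v_t = √[μ(2/r − 1/a_t)] = 1.273 km/s.
Δv₂ = |v_t − v_c| = |1.273 − 2.697| = 1.424 km/s.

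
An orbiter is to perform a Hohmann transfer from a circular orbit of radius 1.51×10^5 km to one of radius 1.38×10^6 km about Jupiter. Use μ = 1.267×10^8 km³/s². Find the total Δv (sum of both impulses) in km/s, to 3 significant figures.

Δv = 15.3 km/s

Semi-major axis of the transfer orbit: a_t = (1.510×10^5 + 1.380×10^6)/2 = 7.655×10^5 km.
At r₁ the circular-orbit speed is v₁ = √(μ/r₁) = 28.967 km/s.
Transfer-orbit speed at r₁ (v² = μ(2/r − 1/a)): v_p = √[μ(2/r₁ − 1/a_t)] = 38.893 km/s.
First burn Δv₁ = |v_p − v₁| = 9.926 km/s.
At r₂, v₂ = √(μ/r₂) = 9.582 km/s.
Transfer-orbit speed at r₂: v_a = √[μ(2/r₂ − 1/a_t)] = 4.256 km/s.
Second burn Δv₂ = |v₂ − v_a| = 5.326 km/s.
Δv = Δv₁ + Δv₂ = 9.926 + 5.326 = 15.25 km/s.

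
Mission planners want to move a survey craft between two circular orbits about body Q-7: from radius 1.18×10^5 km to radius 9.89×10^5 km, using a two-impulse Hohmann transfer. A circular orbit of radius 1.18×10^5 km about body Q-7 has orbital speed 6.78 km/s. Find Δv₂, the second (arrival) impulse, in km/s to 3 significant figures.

From the circular-orbit relation v² = μ/r at r = 1.18×10^5 km: μ = v²r = (6.78)² × 1.18×10^5 = 5.42427×10^6 km³/s².
The Hohmann ellipse has a_t = (r₁ + r₂)/2 = 5.535×10^5 km.
On the circular orbit at r = 9.890×10^5 km, v_c = √(μ/r) = 2.342 km/s.
Vis-viva on the transfer ellipse at r = 9.890×10^5 km gives v_t = √[μ(2/r − 1/a_t)] = 1.081 km/s.
Δv₂ = |v_t − v_c| = |1.081 − 2.342| = 1.261 km/s.

Δv₂ = 1.26 km/s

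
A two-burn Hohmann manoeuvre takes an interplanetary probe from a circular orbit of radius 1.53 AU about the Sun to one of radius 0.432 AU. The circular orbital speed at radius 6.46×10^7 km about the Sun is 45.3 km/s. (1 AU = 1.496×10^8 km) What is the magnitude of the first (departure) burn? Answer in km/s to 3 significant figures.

Δv₁ = 8.10 km/s

From the circular-orbit relation v² = μ/r at r = 6.46×10^7 km: μ = v²r = (45.3)² × 6.46×10^7 = 1.32565×10^11 km³/s².
In km: r₁ = 1.53 × 1.496×10^8 = 2.28888×10^8 km; r₂ = 0.432 × 1.496×10^8 = 6.46272×10^7 km.
Semi-major axis of the transfer orbit: a_t = (2.28888×10^8 + 6.46272×10^7)/2 = 1.467576×10^8 km.
Circular speed at r = 2.28888×10^8 km: v_c = √(μ/r) = 24.066 km/s.
Transfer-orbit speed at the same r (vis-viva, a = a_t): v_t = √[μ(2/r − 1/a_t)] = 15.970 km/s.
Δv₁ = |v_t − v_c| = |15.970 − 24.066| = 8.096 km/s.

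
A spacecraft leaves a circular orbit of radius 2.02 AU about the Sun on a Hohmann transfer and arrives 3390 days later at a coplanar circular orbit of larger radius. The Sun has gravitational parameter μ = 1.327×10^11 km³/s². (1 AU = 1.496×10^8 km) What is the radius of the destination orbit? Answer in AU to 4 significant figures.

r₂ = 12.00 AU

In km: r₁ = 2.02 × 1.496×10^8 = 3.02192×10^8 km.
Transfer time t = 3390 days = 2.92896×10^8 s, and t = π√(a_t³/μ).
So a_t = (μ t²/π²)^(1/3) = (1.327×10^11 × (2.92896×10^8)² / π²)^(1/3) = 1.0487×10^9 km.
Since a_t = (r₁ + r₂)/2, r₂ = 2a_t − r₁ = 2×1.0487×10^9 − 3.02192×10^8 = 1.795208×10^9 km.
In AU: r₂ = 1.795208×10^9 / 1.496×10^8 = 12.00 AU.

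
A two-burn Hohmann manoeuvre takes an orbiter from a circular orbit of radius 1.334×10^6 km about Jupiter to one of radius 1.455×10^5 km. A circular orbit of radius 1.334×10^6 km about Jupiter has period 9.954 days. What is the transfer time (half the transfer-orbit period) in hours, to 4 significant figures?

From Kepler's third law T² = 4π²r³/μ at r = 1.334×10^6 km, T = 9.954 days = 9.954 × 86400 s = 8.600256×10^5 s: μ = 4π²r³/T² = 1.26708×10^8 km³/s².
The Hohmann ellipse has a_t = (r₁ + r₂)/2 = 7.3975×10^5 km.
By Kepler's third law the transfer-orbit period is T = 2π√(a_t³/μ), so t = T/2 = 1.776×10^5 s.
Converting: 1.776×10^5 s ÷ 3600 s/hour = 49.33 hours.

t = 49.33 hours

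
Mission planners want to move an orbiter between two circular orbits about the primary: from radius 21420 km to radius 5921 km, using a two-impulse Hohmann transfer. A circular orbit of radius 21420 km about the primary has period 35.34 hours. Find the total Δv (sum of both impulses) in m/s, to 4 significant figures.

Δv = 868.2 m/s

From Kepler's third law T² = 4π²r³/μ at r = 21420 km, T = 35.34 hours = 35.34 × 3600 s = 1.27224×10^5 s: μ = 4π²r³/T² = 23970.7 km³/s².
The Hohmann ellipse has a_t = (r₁ + r₂)/2 = 13670.5 km.
Circular speed at r₁: v₁ = √(μ/r₁) = √(23970.7/21420) = 1.0579 km/s.
Transfer-orbit speed at r₁ (vis-viva equation): v_a = √[μ(2/r₁ − 1/a_t)] = 0.69620 km/s.
First burn Δv₁ = |v_a − v₁| = 0.3617 km/s.
Circular speed at r₂: v₂ = √(μ/r₂) = 2.0121 km/s.
Transfer-orbit speed at r₂: v_p = √[μ(2/r₂ − 1/a_t)] = 2.5186 km/s.
Second burn Δv₂ = |v₂ − v_p| = 0.5065 km/s.
Total Δv = Δv₁ + Δv₂ = 0.8682 km/s.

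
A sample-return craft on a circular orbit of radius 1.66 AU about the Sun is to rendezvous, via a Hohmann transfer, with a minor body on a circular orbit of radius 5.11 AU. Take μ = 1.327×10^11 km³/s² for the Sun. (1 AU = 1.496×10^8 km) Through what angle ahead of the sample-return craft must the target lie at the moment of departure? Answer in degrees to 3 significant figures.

In km: r₁ = 1.66 × 1.496×10^8 = 2.48336×10^8 km; r₂ = 5.11 × 1.496×10^8 = 7.64456×10^8 km.
The Hohmann ellipse has a_t = (r₁ + r₂)/2 = 5.06396×10^8 km.
Transfer time t = π√(a_t³/μ) = 9.82765×10^7 s.
Target angular speed ω₂ = √(μ/r₂³) = 1.72348×10^-8 rad/s.
Angle swept by the target during transfer: ω₂·t = 1.69378 rad = 97.046°.
The sample-return craft traverses 180° on the transfer ellipse, so the target must lead by 180° − 97.046° = 83.0°.

φ = 83.0°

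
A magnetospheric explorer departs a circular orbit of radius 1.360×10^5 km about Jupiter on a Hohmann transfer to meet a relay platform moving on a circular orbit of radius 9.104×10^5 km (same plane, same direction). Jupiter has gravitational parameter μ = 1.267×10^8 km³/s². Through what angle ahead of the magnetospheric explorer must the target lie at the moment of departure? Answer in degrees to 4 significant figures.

Transfer-ellipse semi-major axis a_t = (r₁ + r₂)/2 = (1.360×10^5 + 9.104×10^5)/2 = 5.232×10^5 km.
Transfer time t = π√(a_t³/μ) = 1.05624×10^5 s.
The target's mean motion on its circular orbit is ω₂ = √(μ/r₂³) = 1.29581×10^-5 rad/s.
Angle swept by the target during transfer: ω₂·t = 1.3687 rad = 78.42°.
The magnetospheric explorer traverses 180° on the transfer ellipse, so the target must lead by 180° − 78.42° = 101.6°.

φ = 101.6°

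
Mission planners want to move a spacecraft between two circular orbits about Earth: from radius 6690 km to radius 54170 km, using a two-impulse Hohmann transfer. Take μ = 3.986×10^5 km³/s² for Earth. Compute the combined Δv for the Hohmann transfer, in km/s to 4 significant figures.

Semi-major axis of the transfer orbit: a_t = (6690 + 54170)/2 = 30430 km.
At r₁ the circular-orbit speed is v₁ = √(μ/r₁) = 7.7189 km/s.
On the transfer ellipse at r₁, v² = μ(2/r − 1/a) gives v_p = √[μ(2/r₁ − 1/a_t)] = 10.299 km/s.
First burn Δv₁ = |v_p − v₁| = 2.580 km/s.
Circular speed at r₂: v₂ = √(μ/r₂) = 2.713 km/s.
Transfer-orbit speed at r₂: v_a = √[μ(2/r₂ − 1/a_t)] = 1.272 km/s.
Second burn Δv₂ = |v₂ − v_a| = 1.441 km/s.
Total Δv = Δv₁ + Δv₂ = 4.021 km/s.

Δv = 4.021 km/s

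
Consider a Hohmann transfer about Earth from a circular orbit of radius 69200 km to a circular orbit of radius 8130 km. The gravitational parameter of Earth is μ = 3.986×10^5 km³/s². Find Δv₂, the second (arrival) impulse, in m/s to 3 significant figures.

Semi-major axis of the transfer orbit: a_t = (69200 + 8130)/2 = 38665 km.
On the circular orbit at r = 8130 km, v_c = √(μ/r) = 7.002 km/s.
Transfer-orbit speed at the same r (vis-viva, a = a_t): v_t = √[μ(2/r − 1/a_t)] = 9.367 km/s.
Δv₂ = |v_t − v_c| = |9.367 − 7.002| = 2.365 km/s.

Δv₂ = 2370 m/s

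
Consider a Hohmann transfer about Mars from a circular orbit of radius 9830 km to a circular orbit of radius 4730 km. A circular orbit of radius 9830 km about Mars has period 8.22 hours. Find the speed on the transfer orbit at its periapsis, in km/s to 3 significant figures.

From Kepler's third law T² = 4π²r³/μ at r = 9830 km, T = 8.22 hours = 8.22 × 3600 s = 29592 s: μ = 4π²r³/T² = 42822.5 km³/s².
The Hohmann ellipse has a_t = (r₁ + r₂)/2 = 7280 km.
At periapsis, r = 4730 km.
Applying v² = μ(2/r − 1/a_t): v = 3.496 km/s.

v = 3.50 km/s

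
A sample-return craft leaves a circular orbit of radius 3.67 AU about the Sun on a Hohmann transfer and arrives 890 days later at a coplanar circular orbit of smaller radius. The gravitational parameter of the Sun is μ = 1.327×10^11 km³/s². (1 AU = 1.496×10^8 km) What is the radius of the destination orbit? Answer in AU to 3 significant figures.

r₂ = 2.08 AU

In km: r₁ = 3.67 × 1.496×10^8 = 5.49032×10^8 km.
Transfer time t = 890 days = 7.6896×10^7 s, and t = π√(a_t³/μ).
So a_t = (μ t²/π²)^(1/3) = (1.327×10^11 × (7.6896×10^7)² / π²)^(1/3) = 4.2999×10^8 km.
Since a_t = (r₁ + r₂)/2, r₂ = 2a_t − r₁ = 2×4.2999×10^8 − 5.49032×10^8 = 3.10948×10^8 km.
In AU: r₂ = 3.10948×10^8 / 1.496×10^8 = 2.08 AU.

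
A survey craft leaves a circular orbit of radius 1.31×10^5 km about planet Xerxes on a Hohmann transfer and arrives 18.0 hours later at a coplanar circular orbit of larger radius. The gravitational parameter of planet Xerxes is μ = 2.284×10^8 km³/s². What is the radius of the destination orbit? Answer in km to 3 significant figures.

r₂ = 7.88×10^5 km

Transfer time t = 18.0 hours = 64800 s, and t = π√(a_t³/μ).
So a_t = (μ t²/π²)^(1/3) = (2.284×10^8 × (64800)² / π²)^(1/3) = 4.5974×10^5 km.
Since a_t = (r₁ + r₂)/2, r₂ = 2a_t − r₁ = 2×4.5974×10^5 − 1.310×10^5 = 7.8848×10^5 km.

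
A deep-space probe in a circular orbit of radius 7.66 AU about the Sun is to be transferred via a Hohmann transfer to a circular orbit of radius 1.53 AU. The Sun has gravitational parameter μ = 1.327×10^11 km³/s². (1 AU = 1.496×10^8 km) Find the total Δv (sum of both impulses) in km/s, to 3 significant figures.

In km: r₁ = 7.66 × 1.496×10^8 = 1.145936×10^9 km; r₂ = 1.53 × 1.496×10^8 = 2.28888×10^8 km.
The Hohmann ellipse has a_t = (r₁ + r₂)/2 = 6.87412×10^8 km.
Circular speed at r₁: v₁ = √(μ/r₁) = √(1.327×10^11/1.145936×10^9) = 10.7611 km/s.
Transfer-orbit speed at r₁ (vis-viva equation): v_a = √[μ(2/r₁ − 1/a_t)] = 6.20952 km/s.
First burn Δv₁ = |v_a − v₁| = 4.552 km/s.
At r₂, v₂ = √(μ/r₂) = 24.08 km/s.
Transfer-orbit speed at r₂: v_p = √[μ(2/r₂ − 1/a_t)] = 31.09 km/s.
Second burn Δv₂ = |v₂ − v_p| = 7.010 km/s.
Total Δv = Δv₁ + Δv₂ = 11.56 km/s.

Δv = 11.6 km/s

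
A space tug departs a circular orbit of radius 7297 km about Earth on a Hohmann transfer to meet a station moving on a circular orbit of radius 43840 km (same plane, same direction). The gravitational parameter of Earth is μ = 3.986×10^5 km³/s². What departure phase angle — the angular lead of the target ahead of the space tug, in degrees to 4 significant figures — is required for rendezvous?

φ = 99.83°

Transfer-ellipse semi-major axis a_t = (r₁ + r₂)/2 = (7297 + 43840)/2 = 25568.5 km.
The half-period of the transfer ellipse is t = π√(a_t³/μ) = 20344 s.
The target's mean motion on its circular orbit is ω₂ = √(μ/r₂³) = 6.8780×10^-5 rad/s.
Angle swept by the target during transfer: ω₂·t = 1.3993 rad = 80.17°.
Arrival is 180° from departure on the ellipse, so φ = 180° − 80.17° = 99.83°.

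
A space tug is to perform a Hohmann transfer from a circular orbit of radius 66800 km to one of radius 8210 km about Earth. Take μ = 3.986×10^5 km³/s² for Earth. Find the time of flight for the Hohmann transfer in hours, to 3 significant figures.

t = 10.0 hours

Transfer-ellipse semi-major axis a_t = (r₁ + r₂)/2 = (66800 + 8210)/2 = 37505 km.
Half the transfer-orbit period gives t = π√(a_t³/μ) = 36140 s.
Converting: 36140 s ÷ 3600 s/hour = 10.0 hours.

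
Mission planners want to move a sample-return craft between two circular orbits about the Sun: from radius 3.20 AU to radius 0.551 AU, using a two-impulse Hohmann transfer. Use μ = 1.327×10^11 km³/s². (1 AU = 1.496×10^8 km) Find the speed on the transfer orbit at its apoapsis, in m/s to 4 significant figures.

In km: r₁ = 3.20 × 1.496×10^8 = 4.7872×10^8 km; r₂ = 0.551 × 1.496×10^8 = 8.24296×10^7 km.
Semi-major axis of the transfer orbit: a_t = (4.7872×10^8 + 8.24296×10^7)/2 = 2.805748×10^8 km.
At apoapsis, r = 4.7872×10^8 km.
Vis-viva: v = √[μ(2/r − 1/a_t)] = √[1.327×10^11 × (2/4.7872×10^8 − 1/2.805748×10^8)] = 9.024 km/s.

v = 9024 m/s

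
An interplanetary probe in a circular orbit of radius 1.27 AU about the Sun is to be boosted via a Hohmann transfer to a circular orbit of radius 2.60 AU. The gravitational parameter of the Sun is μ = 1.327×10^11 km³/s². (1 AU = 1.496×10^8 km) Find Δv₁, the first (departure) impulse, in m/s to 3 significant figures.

Δv₁ = 4210 m/s

In km: r₁ = 1.27 × 1.496×10^8 = 1.89992×10^8 km; r₂ = 2.60 × 1.496×10^8 = 3.8896×10^8 km.
Transfer-ellipse semi-major axis a_t = (r₁ + r₂)/2 = (1.89992×10^8 + 3.8896×10^8)/2 = 2.89476×10^8 km.
Circular speed at r = 1.89992×10^8 km: v_c = √(μ/r) = 26.428 km/s.
Transfer-orbit speed at the same r (vis-viva, a = a_t): v_t = √[μ(2/r − 1/a_t)] = 30.635 km/s.
Δv₁ = |v_t − v_c| = |30.635 − 26.428| = 4.207 km/s.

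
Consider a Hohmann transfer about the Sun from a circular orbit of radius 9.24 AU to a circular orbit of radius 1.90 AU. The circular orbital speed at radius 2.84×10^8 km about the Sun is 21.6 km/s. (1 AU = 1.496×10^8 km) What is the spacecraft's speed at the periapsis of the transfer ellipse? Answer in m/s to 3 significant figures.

v = 27800 m/s

From the circular-orbit relation v² = μ/r at r = 2.84×10^8 km: μ = v²r = (21.6)² × 2.84×10^8 = 1.32503×10^11 km³/s².
In km: r₁ = 9.24 × 1.496×10^8 = 1.382304×10^9 km; r₂ = 1.90 × 1.496×10^8 = 2.8424×10^8 km.
Transfer-ellipse semi-major axis a_t = (r₁ + r₂)/2 = (1.382304×10^9 + 2.8424×10^8)/2 = 8.33272×10^8 km.
The periapsis of the transfer ellipse is at r = 2.8424×10^8 km.
Applying v² = μ(2/r − 1/a_t): v = 27.81 km/s.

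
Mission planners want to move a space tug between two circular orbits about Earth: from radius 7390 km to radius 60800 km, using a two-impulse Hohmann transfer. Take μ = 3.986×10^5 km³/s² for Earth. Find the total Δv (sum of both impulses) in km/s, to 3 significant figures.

Δv = 3.83 km/s

Semi-major axis of the transfer orbit: a_t = (7390 + 60800)/2 = 34095 km.
At r₁ the circular-orbit speed is v₁ = √(μ/r₁) = 7.344233 km/s.
Transfer-orbit speed at r₁ (v² = μ(2/r − 1/a)): v_p = √[μ(2/r₁ − 1/a_t)] = 9.807377 km/s.
First burn Δv₁ = |v_p − v₁| = 2.46314 km/s.
At r₂, v₂ = √(μ/r₂) = 2.5604533 km/s.
Transfer-orbit speed at r₂: v_a = √[μ(2/r₂ − 1/a_t)] = 1.1920480 km/s.
Second burn Δv₂ = |v₂ − v_a| = 1.36841 km/s.
Δv = Δv₁ + Δv₂ = 2.46314 + 1.36841 = 3.832 km/s.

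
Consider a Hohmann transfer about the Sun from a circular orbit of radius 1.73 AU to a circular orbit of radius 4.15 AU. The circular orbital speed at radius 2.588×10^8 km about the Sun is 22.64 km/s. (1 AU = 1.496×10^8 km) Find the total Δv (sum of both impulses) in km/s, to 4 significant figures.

Δv = 7.663 km/s

From the circular-orbit relation v² = μ/r at r = 2.588×10^8 km: μ = v²r = (22.64)² × 2.588×10^8 = 1.32653×10^11 km³/s².
In km: r₁ = 1.73 × 1.496×10^8 = 2.58808×10^8 km; r₂ = 4.15 × 1.496×10^8 = 6.2084×10^8 km.
Transfer-ellipse semi-major axis a_t = (r₁ + r₂)/2 = (2.58808×10^8 + 6.2084×10^8)/2 = 4.39824×10^8 km.
At r₁ the circular-orbit speed is v₁ = √(μ/r₁) = 22.63965 km/s.
Transfer-orbit speed at r₁ (v² = μ(2/r − 1/a)): v_p = √[μ(2/r₁ − 1/a_t)] = 26.89801 km/s.
First burn Δv₁ = |v_p − v₁| = 4.2584 km/s.
At r₂, v₂ = √(μ/r₂) = 14.617352 km/s.
Transfer-orbit speed at r₂: v_a = √[μ(2/r₂ − 1/a_t)] = 11.212904 km/s.
Second burn Δv₂ = |v₂ − v_a| = 3.4044 km/s.
Δv = Δv₁ + Δv₂ = 4.2584 + 3.4044 = 7.663 km/s.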